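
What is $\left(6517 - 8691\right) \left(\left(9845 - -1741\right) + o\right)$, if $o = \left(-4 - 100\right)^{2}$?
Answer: $-48701948$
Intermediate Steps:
$o = 10816$ ($o = \left(-104\right)^{2} = 10816$)
$\left(6517 - 8691\right) \left(\left(9845 - -1741\right) + o\right) = \left(6517 - 8691\right) \left(\left(9845 - -1741\right) + 10816\right) = - 2174 \left(\left(9845 + 1741\right) + 10816\right) = - 2174 \left(11586 + 10816\right) = \left(-2174\right) 22402 = -48701948$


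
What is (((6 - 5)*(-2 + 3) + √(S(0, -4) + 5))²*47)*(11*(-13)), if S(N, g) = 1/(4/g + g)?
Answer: -194909/5 - 26884*√30/5 ≈ -68432.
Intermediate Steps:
S(N, g) = 1/(g + 4/g)
(((6 - 5)*(-2 + 3) + √(S(0, -4) + 5))²*47)*(11*(-13)) = (((6 - 5)*(-2 + 3) + √(-4/(4 + (-4)²) + 5))²*47)*(11*(-13)) = ((1*1 + √(-4/(4 + 16) + 5))²*47)*(-143) = ((1 + √(-4/20 + 5))²*47)*(-143) = ((1 + √(-4*1/20 + 5))²*47)*(-143) = ((1 + √(-⅕ + 5))²*47)*(-143) = ((1 + √(24/5))²*47)*(-143) = ((1 + 2*√30/5)²*47)*(-143) = (47*(1 + 2*√30/5)²)*(-143) = -6721*(1 + 2*√30/5)²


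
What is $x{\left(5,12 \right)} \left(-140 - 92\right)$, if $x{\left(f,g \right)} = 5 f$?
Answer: $-5800$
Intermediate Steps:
$x{\left(5,12 \right)} \left(-140 - 92\right) = 5 \cdot 5 \left(-140 - 92\right) = 25 \left(-232\right) = -5800$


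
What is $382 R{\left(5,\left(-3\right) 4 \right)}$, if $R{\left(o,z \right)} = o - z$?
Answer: $6494$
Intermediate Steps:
$382 R{\left(5,\left(-3\right) 4 \right)} = 382 \left(5 - \left(-3\right) 4\right) = 382 \left(5 - -12\right) = 382 \left(5 + 12\right) = 382 \cdot 17 = 6494$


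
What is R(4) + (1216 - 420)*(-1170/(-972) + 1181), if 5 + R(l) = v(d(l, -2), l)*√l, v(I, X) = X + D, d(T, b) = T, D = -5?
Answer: 25407733/27 ≈ 9.4103e+5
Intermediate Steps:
v(I, X) = -5 + X (v(I, X) = X - 5 = -5 + X)
R(l) = -5 + √l*(-5 + l) (R(l) = -5 + (-5 + l)*√l = -5 + √l*(-5 + l))
R(4) + (1216 - 420)*(-1170/(-972) + 1181) = (-5 + √4*(-5 + 4)) + (1216 - 420)*(-1170/(-972) + 1181) = (-5 + 2*(-1)) + 796*(-1170*(-1/972) + 1181) = (-5 - 2) + 796*(65/54 + 1181) = -7 + 796*(63839/54) = -7 + 25407922/27 = 25407733/27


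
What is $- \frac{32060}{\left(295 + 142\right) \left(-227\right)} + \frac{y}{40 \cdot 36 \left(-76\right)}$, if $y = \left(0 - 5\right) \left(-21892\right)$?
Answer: $- \frac{19341253}{28569312} \approx -0.67699$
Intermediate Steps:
$y = 109460$ ($y = \left(0 - 5\right) \left(-21892\right) = \left(-5\right) \left(-21892\right) = 109460$)
$- \frac{32060}{\left(295 + 142\right) \left(-227\right)} + \frac{y}{40 \cdot 36 \left(-76\right)} = - \frac{32060}{\left(295 + 142\right) \left(-227\right)} + \frac{109460}{40 \cdot 36 \left(-76\right)} = - \frac{32060}{437 \left(-227\right)} + \frac{109460}{1440 \left(-76\right)} = - \frac{32060}{-99199} + \frac{109460}{-109440} = \left(-32060\right) \left(- \frac{1}{99199}\right) + 109460 \left(- \frac{1}{109440}\right) = \frac{32060}{99199} - \frac{5473}{5472} = - \frac{19341253}{28569312}$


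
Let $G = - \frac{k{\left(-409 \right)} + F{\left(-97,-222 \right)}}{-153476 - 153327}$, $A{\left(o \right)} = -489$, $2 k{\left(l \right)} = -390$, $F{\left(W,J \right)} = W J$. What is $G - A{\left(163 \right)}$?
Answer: $\frac{150048006}{306803} \approx 489.07$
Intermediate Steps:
$F{\left(W,J \right)} = J W$
$k{\left(l \right)} = -195$ ($k{\left(l \right)} = \frac{1}{2} \left(-390\right) = -195$)
$G = \frac{21339}{306803}$ ($G = - \frac{-195 - -21534}{-153476 - 153327} = - \frac{-195 + 21534}{-306803} = - \frac{21339 \left(-1\right)}{306803} = \left(-1\right) \left(- \frac{21339}{306803}\right) = \frac{21339}{306803} \approx 0.069553$)
$G - A{\left(163 \right)} = \frac{21339}{306803} - -489 = \frac{21339}{306803} + 489 = \frac{150048006}{306803}$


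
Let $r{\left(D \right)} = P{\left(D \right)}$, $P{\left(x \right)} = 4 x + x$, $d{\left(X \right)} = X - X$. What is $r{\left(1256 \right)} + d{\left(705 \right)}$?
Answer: $6280$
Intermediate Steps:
$d{\left(X \right)} = 0$
$P{\left(x \right)} = 5 x$
$r{\left(D \right)} = 5 D$
$r{\left(1256 \right)} + d{\left(705 \right)} = 5 \cdot 1256 + 0 = 6280 + 0 = 6280$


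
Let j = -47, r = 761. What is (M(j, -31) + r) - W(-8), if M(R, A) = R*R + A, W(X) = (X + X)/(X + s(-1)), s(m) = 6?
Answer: 2931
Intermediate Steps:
W(X) = 2*X/(6 + X) (W(X) = (X + X)/(X + 6) = (2*X)/(6 + X) = 2*X/(6 + X))
M(R, A) = A + R² (M(R, A) = R² + A = A + R²)
(M(j, -31) + r) - W(-8) = ((-31 + (-47)²) + 761) - 2*(-8)/(6 - 8) = ((-31 + 2209) + 761) - 2*(-8)/(-2) = (2178 + 761) - 2*(-8)*(-1)/2 = 2939 - 1*8 = 2939 - 8 = 2931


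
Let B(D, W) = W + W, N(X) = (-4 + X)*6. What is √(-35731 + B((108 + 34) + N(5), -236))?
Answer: I*√36203 ≈ 190.27*I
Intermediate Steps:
N(X) = -24 + 6*X
B(D, W) = 2*W
√(-35731 + B((108 + 34) + N(5), -236)) = √(-35731 + 2*(-236)) = √(-35731 - 472) = √(-36203) = I*√36203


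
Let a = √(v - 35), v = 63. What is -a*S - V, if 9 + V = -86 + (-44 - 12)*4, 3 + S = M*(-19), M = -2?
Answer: 319 - 70*√7 ≈ 133.80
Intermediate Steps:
a = 2*√7 (a = √(63 - 35) = √28 = 2*√7 ≈ 5.2915)
S = 35 (S = -3 - 2*(-19) = -3 + 38 = 35)
V = -319 (V = -9 + (-86 + (-44 - 12)*4) = -9 + (-86 - 56*4) = -9 + (-86 - 224) = -9 - 310 = -319)
-a*S - V = -2*√7*35 - 1*(-319) = -70*√7 + 319 = 319 - 70*√7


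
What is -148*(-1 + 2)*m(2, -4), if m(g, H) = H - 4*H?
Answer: -1776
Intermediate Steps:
m(g, H) = -3*H
-148*(-1 + 2)*m(2, -4) = -148*(-1 + 2)*(-3*(-4)) = -148*12 = -1776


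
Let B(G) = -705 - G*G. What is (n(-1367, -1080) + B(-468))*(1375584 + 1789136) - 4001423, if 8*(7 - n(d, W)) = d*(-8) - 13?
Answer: -699683638833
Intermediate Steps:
B(G) = -705 - G²
n(d, W) = 69/8 + d (n(d, W) = 7 - (d*(-8) - 13)/8 = 7 - (-8*d - 13)/8 = 7 - (-13 - 8*d)/8 = 7 + (13/8 + d) = 69/8 + d)
(n(-1367, -1080) + B(-468))*(1375584 + 1789136) - 4001423 = ((69/8 - 1367) + (-705 - 1*(-468)²))*(1375584 + 1789136) - 4001423 = (-10867/8 + (-705 - 1*219024))*3164720 - 4001423 = (-10867/8 + (-705 - 219024))*3164720 - 4001423 = (-10867/8 - 219729)*3164720 - 4001423 = -1768699/8*3164720 - 4001423 = -699679637410 - 4001423 = -699683638833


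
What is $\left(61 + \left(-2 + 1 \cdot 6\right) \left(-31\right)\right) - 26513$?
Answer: $-26576$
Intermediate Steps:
$\left(61 + \left(-2 + 1 \cdot 6\right) \left(-31\right)\right) - 26513 = \left(61 + \left(-2 + 6\right) \left(-31\right)\right) - 26513 = \left(61 + 4 \left(-31\right)\right) - 26513 = \left(61 - 124\right) - 26513 = -63 - 26513 = -26576$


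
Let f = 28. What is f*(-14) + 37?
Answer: -355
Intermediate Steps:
f*(-14) + 37 = 28*(-14) + 37 = -392 + 37 = -355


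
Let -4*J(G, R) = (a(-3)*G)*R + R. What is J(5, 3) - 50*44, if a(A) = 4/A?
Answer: -8783/4 ≈ -2195.8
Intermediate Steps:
J(G, R) = -R/4 + G*R/3 (J(G, R) = -(((4/(-3))*G)*R + R)/4 = -(((4*(-⅓))*G)*R + R)/4 = -((-4*G/3)*R + R)/4 = -(-4*G*R/3 + R)/4 = -(R - 4*G*R/3)/4 = -R/4 + G*R/3)
J(5, 3) - 50*44 = (1/12)*3*(-3 + 4*5) - 50*44 = (1/12)*3*(-3 + 20) - 2200 = (1/12)*3*17 - 2200 = 17/4 - 2200 = -8783/4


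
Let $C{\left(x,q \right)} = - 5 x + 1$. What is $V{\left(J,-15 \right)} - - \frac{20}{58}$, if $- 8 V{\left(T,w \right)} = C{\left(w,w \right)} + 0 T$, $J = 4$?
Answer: $- \frac{531}{58} \approx -9.1552$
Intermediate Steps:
$C{\left(x,q \right)} = 1 - 5 x$
$V{\left(T,w \right)} = - \frac{1}{8} + \frac{5 w}{8}$ ($V{\left(T,w \right)} = - \frac{\left(1 - 5 w\right) + 0 T}{8} = - \frac{\left(1 - 5 w\right) + 0}{8} = - \frac{1 - 5 w}{8} = - \frac{1}{8} + \frac{5 w}{8}$)
$V{\left(J,-15 \right)} - - \frac{20}{58} = \left(- \frac{1}{8} + \frac{5}{8} \left(-15\right)\right) - - \frac{20}{58} = \left(- \frac{1}{8} - \frac{75}{8}\right) - \left(-20\right) \frac{1}{58} = - \frac{19}{2} - - \frac{10}{29} = - \frac{19}{2} + \frac{10}{29} = - \frac{531}{58}$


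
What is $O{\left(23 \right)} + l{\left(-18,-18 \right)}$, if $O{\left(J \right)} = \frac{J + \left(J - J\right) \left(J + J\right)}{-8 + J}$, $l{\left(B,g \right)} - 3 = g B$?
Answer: $\frac{4928}{15} \approx 328.53$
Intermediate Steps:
$l{\left(B,g \right)} = 3 + B g$ ($l{\left(B,g \right)} = 3 + g B = 3 + B g$)
$O{\left(J \right)} = \frac{J}{-8 + J}$ ($O{\left(J \right)} = \frac{J + 0 \cdot 2 J}{-8 + J} = \frac{J + 0}{-8 + J} = \frac{J}{-8 + J}$)
$O{\left(23 \right)} + l{\left(-18,-18 \right)} = \frac{23}{-8 + 23} + \left(3 - -324\right) = \frac{23}{15} + \left(3 + 324\right) = 23 \cdot \frac{1}{15} + 327 = \frac{23}{15} + 327 = \frac{4928}{15}$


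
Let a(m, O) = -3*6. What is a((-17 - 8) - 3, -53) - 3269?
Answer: -3287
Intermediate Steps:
a(m, O) = -18
a((-17 - 8) - 3, -53) - 3269 = -18 - 3269 = -3287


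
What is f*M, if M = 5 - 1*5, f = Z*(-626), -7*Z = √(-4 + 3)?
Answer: 0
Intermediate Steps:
Z = -I/7 (Z = -√(-4 + 3)/7 = -I/7 ≈ -0.14286*I)
f = 626*I/7 (f = -I/7*(-626) = 626*I/7 ≈ 89.429*I)
M = 0 (M = 5 - 5 = 0)
f*M = (626*I/7)*0 = 0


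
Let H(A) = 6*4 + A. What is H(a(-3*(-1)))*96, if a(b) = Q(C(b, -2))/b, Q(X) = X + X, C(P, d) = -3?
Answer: 2112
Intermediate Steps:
Q(X) = 2*X
a(b) = -6/b (a(b) = (2*(-3))/b = -6/b)
H(A) = 24 + A
H(a(-3*(-1)))*96 = (24 - 6/((-3*(-1))))*96 = (24 - 6/3)*96 = (24 - 6*⅓)*96 = (24 - 2)*96 = 22*96 = 2112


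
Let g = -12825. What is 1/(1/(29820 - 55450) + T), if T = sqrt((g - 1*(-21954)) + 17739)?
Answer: 25630/17649505909199 + 1313793800*sqrt(6717)/17649505909199 ≈ 0.0061007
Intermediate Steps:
T = 2*sqrt(6717) (T = sqrt((-12825 - 1*(-21954)) + 17739) = sqrt((-12825 + 21954) + 17739) = sqrt(9129 + 17739) = sqrt(26868) = 2*sqrt(6717) ≈ 163.91)
1/(1/(29820 - 55450) + T) = 1/(1/(29820 - 55450) + 2*sqrt(6717)) = 1/(1/(-25630) + 2*sqrt(6717)) = 1/(-1/25630 + 2*sqrt(6717))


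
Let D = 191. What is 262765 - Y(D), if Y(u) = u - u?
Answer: 262765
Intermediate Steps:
Y(u) = 0
262765 - Y(D) = 262765 - 1*0 = 262765 + 0 = 262765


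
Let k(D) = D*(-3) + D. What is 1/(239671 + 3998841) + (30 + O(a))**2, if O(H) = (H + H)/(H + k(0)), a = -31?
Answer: 4340236289/4238512 ≈ 1024.0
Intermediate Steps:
k(D) = -2*D (k(D) = -3*D + D = -2*D)
O(H) = 2 (O(H) = (H + H)/(H - 2*0) = (2*H)/(H + 0) = (2*H)/H = 2)
1/(239671 + 3998841) + (30 + O(a))**2 = 1/(239671 + 3998841) + (30 + 2)**2 = 1/4238512 + 32**2 = 1/4238512 + 1024 = 4340236289/4238512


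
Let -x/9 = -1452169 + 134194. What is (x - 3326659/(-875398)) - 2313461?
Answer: 8358578305631/875398 ≈ 9.5483e+6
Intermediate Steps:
x = 11861775 (x = -9*(-1452169 + 134194) = -9*(-1317975) = 11861775)
(x - 3326659/(-875398)) - 2313461 = (11861775 - 3326659/(-875398)) - 2313461 = (11861775 - 3326659*(-1/875398)) - 2313461 = (11861775 + 3326659/875398) - 2313461 = 10383777438109/875398 - 2313461 = 8358578305631/875398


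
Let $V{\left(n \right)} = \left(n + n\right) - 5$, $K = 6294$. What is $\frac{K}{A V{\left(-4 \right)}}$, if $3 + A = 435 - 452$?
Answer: $\frac{3147}{130} \approx 24.208$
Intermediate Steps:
$V{\left(n \right)} = -5 + 2 n$ ($V{\left(n \right)} = 2 n - 5 = -5 + 2 n$)
$A = -20$ ($A = -3 + \left(435 - 452\right) = -3 - 17 = -20$)
$\frac{K}{A V{\left(-4 \right)}} = \frac{6294}{\left(-20\right) \left(-5 + 2 \left(-4\right)\right)} = \frac{6294}{\left(-20\right) \left(-5 - 8\right)} = \frac{6294}{\left(-20\right) \left(-13\right)} = \frac{6294}{260} = 6294 \cdot \frac{1}{260} = \frac{3147}{130}$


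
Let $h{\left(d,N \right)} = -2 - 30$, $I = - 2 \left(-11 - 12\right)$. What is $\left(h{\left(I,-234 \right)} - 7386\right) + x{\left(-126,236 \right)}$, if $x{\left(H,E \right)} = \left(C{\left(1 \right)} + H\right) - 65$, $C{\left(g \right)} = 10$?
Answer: $-7599$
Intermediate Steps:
$I = 46$ ($I = \left(-2\right) \left(-23\right) = 46$)
$h{\left(d,N \right)} = -32$ ($h{\left(d,N \right)} = -2 - 30 = -32$)
$x{\left(H,E \right)} = -55 + H$ ($x{\left(H,E \right)} = \left(10 + H\right) - 65 = -55 + H$)
$\left(h{\left(I,-234 \right)} - 7386\right) + x{\left(-126,236 \right)} = \left(-32 - 7386\right) - 181 = -7418 - 181 = -7599$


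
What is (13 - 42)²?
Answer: 841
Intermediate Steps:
(13 - 42)² = (-29)² = 841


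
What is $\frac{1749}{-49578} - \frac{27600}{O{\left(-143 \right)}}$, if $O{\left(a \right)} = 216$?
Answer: $- \frac{19010147}{148734} \approx -127.81$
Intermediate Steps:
$\frac{1749}{-49578} - \frac{27600}{O{\left(-143 \right)}} = \frac{1749}{-49578} - \frac{27600}{216} = 1749 \left(- \frac{1}{49578}\right) - \frac{1150}{9} = - \frac{583}{16526} - \frac{1150}{9} = - \frac{19010147}{148734}$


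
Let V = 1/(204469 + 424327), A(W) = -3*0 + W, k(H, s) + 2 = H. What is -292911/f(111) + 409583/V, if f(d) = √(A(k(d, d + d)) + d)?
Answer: 257544152068 - 292911*√55/110 ≈ 2.5754e+11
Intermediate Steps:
k(H, s) = -2 + H
A(W) = W (A(W) = 0 + W = W)
V = 1/628796 ≈ 1.5903e-6
f(d) = √(-2 + 2*d) (f(d) = √((-2 + d) + d) = √(-2 + 2*d))
-292911/f(111) + 409583/V = -292911/√(-2 + 2*111) + 409583/(1/628796) = -292911/√(-2 + 222) + 409583*628796 = -292911*√55/110 + 257544152068 = 257544152068 - 292911*√55/110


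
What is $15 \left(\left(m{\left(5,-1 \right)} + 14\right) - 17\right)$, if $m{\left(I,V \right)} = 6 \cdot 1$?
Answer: $45$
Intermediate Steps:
$m{\left(I,V \right)} = 6$
$15 \left(\left(m{\left(5,-1 \right)} + 14\right) - 17\right) = 15 \left(\left(6 + 14\right) - 17\right) = 15 \left(20 - 17\right) = 15 \cdot 3 = 45$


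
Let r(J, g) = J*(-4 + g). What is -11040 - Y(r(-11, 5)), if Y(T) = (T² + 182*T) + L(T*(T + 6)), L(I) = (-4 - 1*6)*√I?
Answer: -9159 + 10*√55 ≈ -9084.8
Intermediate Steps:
L(I) = -10*√I (L(I) = (-4 - 6)*√I = -10*√I)
Y(T) = T² - 10*√(T*(6 + T)) + 182*T (Y(T) = (T² + 182*T) - 10*√(T*(T + 6)) = (T² + 182*T) - 10*√(T*(6 + T)) = T² - 10*√(T*(6 + T)) + 182*T)
-11040 - Y(r(-11, 5)) = -11040 - ((-11*(-4 + 5))² - 10*√(-11*(-4 + 5)*(6 - 11*(-4 + 5))) + 182*(-11*(-4 + 5))) = -11040 - ((-11*1)² - 10*√55 + 182*(-11*1)) = -11040 - ((-11)² - 10*√55 + 182*(-11)) = -11040 - (121 - 10*√55 - 2002) = -11040 - (-1881 - 10*√55) = -11040 + (1881 + 10*√55) = -9159 + 10*√55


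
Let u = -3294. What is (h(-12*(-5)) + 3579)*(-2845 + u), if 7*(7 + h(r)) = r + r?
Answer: -22033748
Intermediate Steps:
h(r) = -7 + 2*r/7 (h(r) = -7 + (r + r)/7 = -7 + (2*r)/7 = -7 + 2*r/7)
(h(-12*(-5)) + 3579)*(-2845 + u) = ((-7 + 2*(-12*(-5))/7) + 3579)*(-2845 - 3294) = ((-7 + (2/7)*60) + 3579)*(-6139) = ((-7 + 120/7) + 3579)*(-6139) = (71/7 + 3579)*(-6139) = (25124/7)*(-6139) = -22033748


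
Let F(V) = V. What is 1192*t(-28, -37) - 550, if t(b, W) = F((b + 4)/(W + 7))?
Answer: 2018/5 ≈ 403.60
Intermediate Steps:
t(b, W) = (4 + b)/(7 + W) (t(b, W) = (b + 4)/(W + 7) = (4 + b)/(7 + W))
1192*t(-28, -37) - 550 = 1192*((4 - 28)/(7 - 37)) - 550 = 1192*(-24/(-30)) - 550 = 1192*(-1/30*(-24)) - 550 = 1192*(⅘) - 550 = 4768/5 - 550 = 2018/5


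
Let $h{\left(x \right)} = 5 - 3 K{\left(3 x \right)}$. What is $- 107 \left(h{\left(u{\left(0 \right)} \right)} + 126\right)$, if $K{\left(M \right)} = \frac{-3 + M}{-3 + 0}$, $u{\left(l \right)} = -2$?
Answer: $-13054$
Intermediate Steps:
$K{\left(M \right)} = 1 - \frac{M}{3}$ ($K{\left(M \right)} = \frac{-3 + M}{-3} = \left(-3 + M\right) \left(- \frac{1}{3}\right) = 1 - \frac{M}{3}$)
$h{\left(x \right)} = 2 + 3 x$ ($h{\left(x \right)} = 5 - 3 \left(1 - \frac{3 x}{3}\right) = 5 - 3 \left(1 - x\right) = 5 + \left(-3 + 3 x\right) = 2 + 3 x$)
$- 107 \left(h{\left(u{\left(0 \right)} \right)} + 126\right) = - 107 \left(\left(2 + 3 \left(-2\right)\right) + 126\right) = - 107 \left(\left(2 - 6\right) + 126\right) = - 107 \left(-4 + 126\right) = \left(-107\right) 122 = -13054$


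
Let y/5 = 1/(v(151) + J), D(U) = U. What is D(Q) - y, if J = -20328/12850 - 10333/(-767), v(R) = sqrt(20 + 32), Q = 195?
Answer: 421786063421107580/2170409260392669 + 242849376006250*sqrt(13)/2170409260392669 ≈ 194.74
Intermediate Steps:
v(R) = 2*sqrt(13) (v(R) = sqrt(52) = 2*sqrt(13))
J = 58593737/4927975 (J = -20328*1/12850 - 10333*(-1/767) = -10164/6425 + 10333/767 = 58593737/4927975 ≈ 11.890)
y = 5/(58593737/4927975 + 2*sqrt(13)) (y = 5/(2*sqrt(13) + 58593737/4927975) = 5/(58593737/4927975 + 2*sqrt(13)) ≈ 0.26176)
D(Q) - y = 195 - (1443742355462875/2170409260392669 - 242849376006250*sqrt(13)/2170409260392669) = 195 + (-1443742355462875/2170409260392669 + 242849376006250*sqrt(13)/2170409260392669) = 421786063421107580/2170409260392669 + 242849376006250*sqrt(13)/2170409260392669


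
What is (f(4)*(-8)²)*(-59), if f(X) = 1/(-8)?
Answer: 472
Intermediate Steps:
f(X) = -⅛
(f(4)*(-8)²)*(-59) = -⅛*(-8)²*(-59) = -⅛*64*(-59) = -8*(-59) = 472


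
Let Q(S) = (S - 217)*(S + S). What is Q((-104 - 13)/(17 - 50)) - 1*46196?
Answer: -5772860/121 ≈ -47710.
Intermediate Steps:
Q(S) = 2*S*(-217 + S) (Q(S) = (-217 + S)*(2*S) = 2*S*(-217 + S))
Q((-104 - 13)/(17 - 50)) - 1*46196 = 2*((-104 - 13)/(17 - 50))*(-217 + (-104 - 13)/(17 - 50)) - 1*46196 = 2*(-117/(-33))*(-217 - 117/(-33)) - 46196 = 2*(-117*(-1/33))*(-217 - 117*(-1/33)) - 46196 = 2*(39/11)*(-217 + 39/11) - 46196 = 2*(39/11)*(-2348/11) - 46196 = -183144/121 - 46196 = -5772860/121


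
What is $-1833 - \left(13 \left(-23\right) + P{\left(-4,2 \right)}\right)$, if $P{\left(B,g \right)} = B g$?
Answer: $-1526$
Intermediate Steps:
$-1833 - \left(13 \left(-23\right) + P{\left(-4,2 \right)}\right) = -1833 - \left(13 \left(-23\right) - 8\right) = -1833 - \left(-299 - 8\right) = -1833 - -307 = -1833 + 307 = -1526$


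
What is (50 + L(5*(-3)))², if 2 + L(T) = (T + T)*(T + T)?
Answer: 898704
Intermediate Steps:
L(T) = -2 + 4*T² (L(T) = -2 + (T + T)*(T + T) = -2 + (2*T)*(2*T) = -2 + 4*T²)
(50 + L(5*(-3)))² = (50 + (-2 + 4*(5*(-3))²))² = (50 + (-2 + 4*(-15)²))² = (50 + (-2 + 4*225))² = (50 + (-2 + 900))² = (50 + 898)² = 948² = 898704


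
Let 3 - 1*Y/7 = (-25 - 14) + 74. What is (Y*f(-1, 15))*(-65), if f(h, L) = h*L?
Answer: -218400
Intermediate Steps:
f(h, L) = L*h
Y = -224 (Y = 21 - 7*((-25 - 14) + 74) = 21 - 7*(-39 + 74) = 21 - 7*35 = 21 - 245 = -224)
(Y*f(-1, 15))*(-65) = -3360*(-1)*(-65) = -224*(-15)*(-65) = 3360*(-65) = -218400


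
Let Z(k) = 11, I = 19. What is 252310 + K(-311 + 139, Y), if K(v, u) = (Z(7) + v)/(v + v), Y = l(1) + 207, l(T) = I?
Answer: 86794801/344 ≈ 2.5231e+5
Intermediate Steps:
l(T) = 19
Y = 226 (Y = 19 + 207 = 226)
K(v, u) = (11 + v)/(2*v) (K(v, u) = (11 + v)/(v + v) = (11 + v)/((2*v)) = (11 + v)*(1/(2*v)) = (11 + v)/(2*v))
252310 + K(-311 + 139, Y) = 252310 + (11 + (-311 + 139))/(2*(-311 + 139)) = 252310 + (½)*(11 - 172)/(-172) = 252310 + (½)*(-1/172)*(-161) = 252310 + 161/344 = 86794801/344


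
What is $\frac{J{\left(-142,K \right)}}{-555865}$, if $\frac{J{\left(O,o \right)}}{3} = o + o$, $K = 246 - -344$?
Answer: $- \frac{708}{111173} \approx -0.0063685$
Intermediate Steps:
$K = 590$ ($K = 246 + 344 = 590$)
$J{\left(O,o \right)} = 6 o$ ($J{\left(O,o \right)} = 3 \left(o + o\right) = 3 \cdot 2 o = 6 o$)
$\frac{J{\left(-142,K \right)}}{-555865} = \frac{6 \cdot 590}{-555865} = 3540 \left(- \frac{1}{555865}\right) = - \frac{708}{111173}$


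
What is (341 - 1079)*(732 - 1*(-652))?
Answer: -1021392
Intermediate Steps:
(341 - 1079)*(732 - 1*(-652)) = -738*(732 + 652) = -738*1384 = -1021392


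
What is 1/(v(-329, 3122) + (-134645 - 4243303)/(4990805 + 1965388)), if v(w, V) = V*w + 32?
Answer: -2318731/2381583981802 ≈ -9.7361e-7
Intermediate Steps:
v(w, V) = 32 + V*w
1/(v(-329, 3122) + (-134645 - 4243303)/(4990805 + 1965388)) = 1/((32 + 3122*(-329)) + (-134645 - 4243303)/(4990805 + 1965388)) = 1/((32 - 1027138) - 4377948/6956193) = 1/(-1027106 - 4377948*1/6956193) = 1/(-1027106 - 1459316/2318731) = 1/(-2381583981802/2318731) = -2318731/2381583981802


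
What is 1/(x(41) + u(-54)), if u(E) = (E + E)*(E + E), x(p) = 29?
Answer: 1/11693 ≈ 8.5521e-5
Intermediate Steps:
u(E) = 4*E**2 (u(E) = (2*E)*(2*E) = 4*E**2)
1/(x(41) + u(-54)) = 1/(29 + 4*(-54)**2) = 1/(29 + 4*2916) = 1/(29 + 11664) = 1/11693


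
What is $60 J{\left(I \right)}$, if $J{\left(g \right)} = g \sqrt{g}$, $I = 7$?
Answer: $420 \sqrt{7} \approx 1111.2$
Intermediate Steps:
$J{\left(g \right)} = g^{\frac{3}{2}}$
$60 J{\left(I \right)} = 60 \cdot 7^{\frac{3}{2}} = 60 \cdot 7 \sqrt{7} = 420 \sqrt{7}$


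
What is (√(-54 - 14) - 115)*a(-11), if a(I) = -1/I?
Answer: -115/11 + 2*I*√17/11 ≈ -10.455 + 0.74966*I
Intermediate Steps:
(√(-54 - 14) - 115)*a(-11) = (√(-54 - 14) - 115)*(-1/(-11)) = (√(-68) - 115)*(-1*(-1/11)) = (2*I*√17 - 115)*(1/11) = (-115 + 2*I*√17)*(1/11) = -115/11 + 2*I*√17/11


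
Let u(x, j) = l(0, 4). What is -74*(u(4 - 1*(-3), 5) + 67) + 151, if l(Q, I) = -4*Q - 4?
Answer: -4511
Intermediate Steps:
l(Q, I) = -4 - 4*Q
u(x, j) = -4 (u(x, j) = -4 - 4*0 = -4 + 0 = -4)
-74*(u(4 - 1*(-3), 5) + 67) + 151 = -74*(-4 + 67) + 151 = -74*63 + 151 = -4662 + 151 = -4511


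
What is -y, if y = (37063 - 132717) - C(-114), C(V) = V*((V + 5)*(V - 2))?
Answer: -1345762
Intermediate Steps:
C(V) = V*(-2 + V)*(5 + V) (C(V) = V*((5 + V)*(-2 + V)) = V*((-2 + V)*(5 + V)) = V*(-2 + V)*(5 + V))
y = 1345762 (y = (37063 - 132717) - (-114)*(-10 + (-114)**2 + 3*(-114)) = -95654 - (-114)*(-10 + 12996 - 342) = -95654 - (-114)*12644 = -95654 - 1*(-1441416) = -95654 + 1441416 = 1345762)
-y = -1*1345762 = -1345762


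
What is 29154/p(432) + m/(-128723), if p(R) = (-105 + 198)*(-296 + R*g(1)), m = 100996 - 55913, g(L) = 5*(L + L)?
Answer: -2186451819/8028710956 ≈ -0.27233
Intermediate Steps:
g(L) = 10*L (g(L) = 5*(2*L) = 10*L)
m = 45083
p(R) = -27528 + 930*R (p(R) = (-105 + 198)*(-296 + R*(10*1)) = 93*(-296 + R*10) = 93*(-296 + 10*R) = -27528 + 930*R)
29154/p(432) + m/(-128723) = 29154/(-27528 + 930*432) + 45083/(-128723) = 29154/(-27528 + 401760) + 45083*(-1/128723) = 29154/374232 - 45083/128723 = 29154*(1/374232) - 45083/128723 = 4859/62372 - 45083/128723 = -2186451819/8028710956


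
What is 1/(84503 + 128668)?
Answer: 1/213171 ≈ 4.6911e-6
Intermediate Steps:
1/(84503 + 128668) = 1/213171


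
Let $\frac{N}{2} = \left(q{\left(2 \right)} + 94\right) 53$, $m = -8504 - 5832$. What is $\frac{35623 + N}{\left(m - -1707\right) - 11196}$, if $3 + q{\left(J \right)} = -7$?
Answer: $- \frac{44527}{23825} \approx -1.8689$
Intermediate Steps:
$q{\left(J \right)} = -10$ ($q{\left(J \right)} = -3 - 7 = -10$)
$m = -14336$
$N = 8904$ ($N = 2 \left(-10 + 94\right) 53 = 2 \cdot 84 \cdot 53 = 2 \cdot 4452 = 8904$)
$\frac{35623 + N}{\left(m - -1707\right) - 11196} = \frac{35623 + 8904}{\left(-14336 - -1707\right) - 11196} = \frac{44527}{\left(-14336 + 1707\right) - 11196} = \frac{44527}{-12629 - 11196} = \frac{44527}{-23825} = 44527 \left(- \frac{1}{23825}\right) = - \frac{44527}{23825}$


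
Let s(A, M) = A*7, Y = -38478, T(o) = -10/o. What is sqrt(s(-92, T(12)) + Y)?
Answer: I*sqrt(39122) ≈ 197.79*I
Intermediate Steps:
s(A, M) = 7*A
sqrt(s(-92, T(12)) + Y) = sqrt(7*(-92) - 38478) = sqrt(-644 - 38478) = sqrt(-39122) = I*sqrt(39122)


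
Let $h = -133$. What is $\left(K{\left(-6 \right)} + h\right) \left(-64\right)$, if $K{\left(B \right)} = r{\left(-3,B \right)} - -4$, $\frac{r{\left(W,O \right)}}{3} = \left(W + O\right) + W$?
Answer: $10560$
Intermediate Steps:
$r{\left(W,O \right)} = 3 O + 6 W$ ($r{\left(W,O \right)} = 3 \left(\left(W + O\right) + W\right) = 3 \left(\left(O + W\right) + W\right) = 3 \left(O + 2 W\right) = 3 O + 6 W$)
$K{\left(B \right)} = -14 + 3 B$ ($K{\left(B \right)} = \left(3 B + 6 \left(-3\right)\right) - -4 = \left(3 B - 18\right) + 4 = \left(-18 + 3 B\right) + 4 = -14 + 3 B$)
$\left(K{\left(-6 \right)} + h\right) \left(-64\right) = \left(\left(-14 + 3 \left(-6\right)\right) - 133\right) \left(-64\right) = \left(\left(-14 - 18\right) - 133\right) \left(-64\right) = \left(-32 - 133\right) \left(-64\right) = \left(-165\right) \left(-64\right) = 10560$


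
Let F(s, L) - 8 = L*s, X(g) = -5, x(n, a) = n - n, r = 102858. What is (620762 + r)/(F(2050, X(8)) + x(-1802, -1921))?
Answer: -361810/5121 ≈ -70.652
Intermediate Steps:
x(n, a) = 0
F(s, L) = 8 + L*s
(620762 + r)/(F(2050, X(8)) + x(-1802, -1921)) = (620762 + 102858)/((8 - 5*2050) + 0) = 723620/((8 - 10250) + 0) = 723620/(-10242 + 0) = 723620/(-10242) = 723620*(-1/10242) = -361810/5121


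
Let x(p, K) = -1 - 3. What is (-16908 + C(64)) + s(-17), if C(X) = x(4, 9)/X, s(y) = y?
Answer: -270801/16 ≈ -16925.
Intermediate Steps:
x(p, K) = -4
C(X) = -4/X
(-16908 + C(64)) + s(-17) = (-16908 - 4/64) - 17 = (-16908 - 4*1/64) - 17 = (-16908 - 1/16) - 17 = -270529/16 - 17 = -270801/16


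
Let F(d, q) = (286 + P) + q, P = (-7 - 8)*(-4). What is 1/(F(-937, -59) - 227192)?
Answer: -1/226905 ≈ -4.4071e-6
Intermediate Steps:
P = 60 (P = -15*(-4) = 60)
F(d, q) = 346 + q (F(d, q) = (286 + 60) + q = 346 + q)
1/(F(-937, -59) - 227192) = 1/((346 - 59) - 227192) = 1/(287 - 227192) = 1/(-226905) = -1/226905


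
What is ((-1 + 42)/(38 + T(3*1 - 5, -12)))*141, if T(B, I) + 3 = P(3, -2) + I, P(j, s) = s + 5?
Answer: 5781/26 ≈ 222.35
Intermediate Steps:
P(j, s) = 5 + s
T(B, I) = I (T(B, I) = -3 + ((5 - 2) + I) = -3 + (3 + I) = I)
((-1 + 42)/(38 + T(3*1 - 5, -12)))*141 = ((-1 + 42)/(38 - 12))*141 = (41/26)*141 = 5781/26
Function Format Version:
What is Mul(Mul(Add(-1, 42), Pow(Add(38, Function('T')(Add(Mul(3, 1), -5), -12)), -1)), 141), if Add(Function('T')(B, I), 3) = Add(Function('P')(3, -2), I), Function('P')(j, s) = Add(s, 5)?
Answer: Rational(5781, 26) ≈ 222.35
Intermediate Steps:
Function('P')(j, s) = Add(5, s)
Function('T')(B, I) = I (Function('T')(B, I) = Add(-3, Add(Add(5, -2), I)) = Add(-3, Add(3, I)) = I)
Mul(Mul(Add(-1, 42), Pow(Add(38, Function('T')(Add(Mul(3, 1), -5), -12)), -1)), 141) = Mul(Mul(Add(-1, 42), Pow(Add(38, -12), -1)), 141) = Mul(Mul(41, Pow(26, -1)), 141) = Mul(Mul(41, Rational(1, 26)), 141) = Mul(Rational(41, 26), 141) = Rational(5781, 26)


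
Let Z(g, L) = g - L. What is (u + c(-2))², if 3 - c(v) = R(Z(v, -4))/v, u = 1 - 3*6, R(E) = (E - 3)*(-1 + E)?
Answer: 841/4 ≈ 210.25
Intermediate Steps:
R(E) = (-1 + E)*(-3 + E) (R(E) = (-3 + E)*(-1 + E) = (-1 + E)*(-3 + E))
u = -17 (u = 1 - 18 = -17)
c(v) = 3 - (-13 + (4 + v)² - 4*v)/v (c(v) = 3 - (3 + (v - 1*(-4))² - 4*(v - 1*(-4)))/v = 3 - (3 + (v + 4)² - 4*(v + 4))/v = 3 - (3 + (4 + v)² - 4*(4 + v))/v = 3 - (3 + (4 + v)² + (-16 - 4*v))/v = 3 - (-13 + (4 + v)² - 4*v)/v)
(u + c(-2))² = (-17 + (-1 - 1*(-2) - 3/(-2)))² = (-17 + (-1 + 2 - 3*(-½)))² = (-17 + (-1 + 2 + 3/2))² = (-17 + 5/2)² = (-29/2)² = 841/4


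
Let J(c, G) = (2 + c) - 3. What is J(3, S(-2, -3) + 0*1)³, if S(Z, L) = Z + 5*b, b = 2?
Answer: 8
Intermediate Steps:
S(Z, L) = 10 + Z (S(Z, L) = Z + 5*2 = Z + 10 = 10 + Z)
J(c, G) = -1 + c
J(3, S(-2, -3) + 0*1)³ = (-1 + 3)³ = 2³ = 8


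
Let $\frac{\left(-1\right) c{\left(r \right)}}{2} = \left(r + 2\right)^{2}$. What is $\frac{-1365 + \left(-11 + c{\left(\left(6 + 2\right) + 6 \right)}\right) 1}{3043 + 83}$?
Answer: $- \frac{944}{1563} \approx -0.60397$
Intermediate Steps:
$c{\left(r \right)} = - 2 \left(2 + r\right)^{2}$ ($c{\left(r \right)} = - 2 \left(r + 2\right)^{2} = - 2 \left(2 + r\right)^{2}$)
$\frac{-1365 + \left(-11 + c{\left(\left(6 + 2\right) + 6 \right)}\right) 1}{3043 + 83} = \frac{-1365 + \left(-11 - 2 \left(2 + \left(\left(6 + 2\right) + 6\right)\right)^{2}\right) 1}{3043 + 83} = \frac{-1365 + \left(-11 - 2 \left(2 + \left(8 + 6\right)\right)^{2}\right) 1}{3126} = \left(-1365 + \left(-11 - 2 \left(2 + 14\right)^{2}\right) 1\right) \frac{1}{3126} = \left(-1365 + \left(-11 - 2 \cdot 16^{2}\right) 1\right) \frac{1}{3126} = \left(-1365 + \left(-11 - 512\right) 1\right) \frac{1}{3126} = \left(-1365 - 523\right) \frac{1}{3126} = \left(-1888\right) \frac{1}{3126} = - \frac{944}{1563}$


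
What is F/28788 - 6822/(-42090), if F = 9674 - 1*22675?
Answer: -58470059/201947820 ≈ -0.28953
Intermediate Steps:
F = -13001 (F = 9674 - 22675 = -13001)
F/28788 - 6822/(-42090) = -13001/28788 - 6822/(-42090) = -13001*1/28788 - 6822*(-1/42090) = -13001/28788 + 1137/7015 = -58470059/201947820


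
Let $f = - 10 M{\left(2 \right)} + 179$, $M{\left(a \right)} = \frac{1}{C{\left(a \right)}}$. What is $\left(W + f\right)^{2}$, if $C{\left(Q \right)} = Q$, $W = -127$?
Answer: $2209$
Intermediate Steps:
$M{\left(a \right)} = \frac{1}{a}$
$f = 174$ ($f = - \frac{10}{2} + 179 = \left(-10\right) \frac{1}{2} + 179 = -5 + 179 = 174$)
$\left(W + f\right)^{2} = \left(-127 + 174\right)^{2} = 47^{2} = 2209$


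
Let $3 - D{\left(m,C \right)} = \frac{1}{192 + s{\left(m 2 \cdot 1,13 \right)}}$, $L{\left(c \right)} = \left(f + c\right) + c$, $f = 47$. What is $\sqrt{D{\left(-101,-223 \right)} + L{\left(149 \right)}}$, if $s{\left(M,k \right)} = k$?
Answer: $\frac{\sqrt{14624495}}{205} \approx 18.655$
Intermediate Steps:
$L{\left(c \right)} = 47 + 2 c$ ($L{\left(c \right)} = \left(47 + c\right) + c = 47 + 2 c$)
$D{\left(m,C \right)} = \frac{614}{205}$ ($D{\left(m,C \right)} = 3 - \frac{1}{192 + 13} = 3 - \frac{1}{205} = \frac{614}{205}$)
$\sqrt{D{\left(-101,-223 \right)} + L{\left(149 \right)}} = \sqrt{\frac{614}{205} + \left(47 + 2 \cdot 149\right)} = \sqrt{\frac{614}{205} + \left(47 + 298\right)} = \sqrt{\frac{614}{205} + 345} = \sqrt{\frac{71339}{205}} = \frac{\sqrt{14624495}}{205}$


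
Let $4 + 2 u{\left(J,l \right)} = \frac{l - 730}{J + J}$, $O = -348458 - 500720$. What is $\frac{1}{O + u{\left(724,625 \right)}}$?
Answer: $- \frac{2896}{2459225385} \approx -1.1776 \cdot 10^{-6}$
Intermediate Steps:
$O = -849178$ ($O = -348458 - 500720 = -849178$)
$u{\left(J,l \right)} = -2 + \frac{-730 + l}{4 J}$ ($u{\left(J,l \right)} = -2 + \frac{\left(l - 730\right) \frac{1}{J + J}}{2} = -2 + \frac{\left(-730 + l\right) \frac{1}{2 J}}{2} = -2 + \frac{\frac{1}{2} \frac{1}{J} \left(-730 + l\right)}{2} = -2 + \frac{-730 + l}{4 J}$)
$\frac{1}{O + u{\left(724,625 \right)}} = \frac{1}{-849178 + \frac{-730 + 625 - 5792}{4 \cdot 724}} = \frac{1}{-849178 + \frac{1}{4} \cdot \frac{1}{724} \left(-730 + 625 - 5792\right)} = \frac{1}{-849178 + \frac{1}{4} \cdot \frac{1}{724} \left(-5897\right)} = \frac{1}{-849178 - \frac{5897}{2896}} = \frac{1}{- \frac{2459225385}{2896}} = - \frac{2896}{2459225385}$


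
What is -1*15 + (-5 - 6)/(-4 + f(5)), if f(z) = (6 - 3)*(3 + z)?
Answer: -311/20 ≈ -15.550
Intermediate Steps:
f(z) = 9 + 3*z (f(z) = 3*(3 + z) = 9 + 3*z)
-1*15 + (-5 - 6)/(-4 + f(5)) = -1*15 + (-5 - 6)/(-4 + (9 + 3*5)) = -15 - 11/(-4 + (9 + 15)) = -15 - 11/(-4 + 24) = -15 - 11/20 = -311/20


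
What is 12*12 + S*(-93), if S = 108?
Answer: -9900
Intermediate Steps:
12*12 + S*(-93) = 12*12 + 108*(-93) = 144 - 10044 = -9900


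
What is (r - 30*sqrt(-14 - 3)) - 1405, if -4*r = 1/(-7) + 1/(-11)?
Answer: -216361/154 - 30*I*sqrt(17) ≈ -1404.9 - 123.69*I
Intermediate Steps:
r = 9/154 (r = -(1/(-7) + 1/(-11))/4 = -(1*(-1/7) + 1*(-1/11))/4 = -(-1/7 - 1/11)/4 = -1/4*(-18/77) = 9/154 ≈ 0.058442)
(r - 30*sqrt(-14 - 3)) - 1405 = (9/154 - 30*sqrt(-14 - 3)) - 1405 = (9/154 - 30*I*sqrt(17)) - 1405 = -216361/154 - 30*I*sqrt(17)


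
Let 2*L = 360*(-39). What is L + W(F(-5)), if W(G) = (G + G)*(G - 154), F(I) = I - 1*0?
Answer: -5430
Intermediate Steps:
L = -7020 (L = (360*(-39))/2 = (1/2)*(-14040) = -7020)
F(I) = I (F(I) = I + 0 = I)
W(G) = 2*G*(-154 + G) (W(G) = (2*G)*(-154 + G) = 2*G*(-154 + G))
L + W(F(-5)) = -7020 + 2*(-5)*(-154 - 5) = -7020 + 2*(-5)*(-159) = -7020 + 1590 = -5430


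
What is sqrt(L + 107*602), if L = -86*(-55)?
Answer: 2*sqrt(17286) ≈ 262.95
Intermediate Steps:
L = 4730
sqrt(L + 107*602) = sqrt(4730 + 107*602) = sqrt(4730 + 64414) = sqrt(69144) = 2*sqrt(17286)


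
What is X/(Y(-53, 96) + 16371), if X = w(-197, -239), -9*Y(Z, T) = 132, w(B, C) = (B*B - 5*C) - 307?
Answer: 119091/49069 ≈ 2.4270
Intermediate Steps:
w(B, C) = -307 + B² - 5*C (w(B, C) = (B² - 5*C) - 307 = -307 + B² - 5*C)
Y(Z, T) = -44/3 (Y(Z, T) = -⅑*132 = -44/3)
X = 39697 (X = -307 + (-197)² - 5*(-239) = -307 + 38809 + 1195 = 39697)
X/(Y(-53, 96) + 16371) = 39697/(-44/3 + 16371) = 39697/(49069/3) = 39697*(3/49069) = 119091/49069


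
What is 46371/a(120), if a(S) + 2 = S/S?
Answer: -46371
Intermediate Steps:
a(S) = -1 (a(S) = -2 + S/S = -2 + 1 = -1)
46371/a(120) = 46371/(-1) = 46371*(-1) = -46371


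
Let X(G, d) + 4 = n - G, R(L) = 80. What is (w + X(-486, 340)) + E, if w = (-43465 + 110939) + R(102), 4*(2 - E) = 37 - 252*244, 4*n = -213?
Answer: 166695/2 ≈ 83348.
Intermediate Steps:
n = -213/4 (n = (¼)*(-213) = -213/4 ≈ -53.250)
X(G, d) = -229/4 - G (X(G, d) = -4 + (-213/4 - G) = -229/4 - G)
E = 61459/4 (E = 2 - (37 - 252*244)/4 = 2 - (37 - 61488)/4 = 2 - ¼*(-61451) = 2 + 61451/4 = 61459/4 ≈ 15365.)
w = 67554 (w = (-43465 + 110939) + 80 = 67474 + 80 = 67554)
(w + X(-486, 340)) + E = (67554 + (-229/4 - 1*(-486))) + 61459/4 = (67554 + (-229/4 + 486)) + 61459/4 = (67554 + 1715/4) + 61459/4 = 271931/4 + 61459/4 = 166695/2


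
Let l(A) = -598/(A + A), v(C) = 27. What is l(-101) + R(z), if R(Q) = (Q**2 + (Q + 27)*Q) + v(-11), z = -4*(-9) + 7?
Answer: 493785/101 ≈ 4889.0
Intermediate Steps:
l(A) = -299/A (l(A) = -598*1/(2*A) = -299/A)
z = 43 (z = 36 + 7 = 43)
R(Q) = 27 + Q**2 + Q*(27 + Q) (R(Q) = (Q**2 + (Q + 27)*Q) + 27 = (Q**2 + (27 + Q)*Q) + 27 = (Q**2 + Q*(27 + Q)) + 27 = 27 + Q**2 + Q*(27 + Q))
l(-101) + R(z) = -299/(-101) + (27 + 2*43**2 + 27*43) = -299*(-1/101) + (27 + 2*1849 + 1161) = 299/101 + (27 + 3698 + 1161) = 299/101 + 4886 = 493785/101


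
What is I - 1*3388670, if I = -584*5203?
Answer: -6427222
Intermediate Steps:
I = -3038552
I - 1*3388670 = -3038552 - 1*3388670 = -3038552 - 3388670 = -6427222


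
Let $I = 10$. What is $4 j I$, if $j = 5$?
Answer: $200$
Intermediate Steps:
$4 j I = 4 \cdot 5 \cdot 10 = 20 \cdot 10 = 200$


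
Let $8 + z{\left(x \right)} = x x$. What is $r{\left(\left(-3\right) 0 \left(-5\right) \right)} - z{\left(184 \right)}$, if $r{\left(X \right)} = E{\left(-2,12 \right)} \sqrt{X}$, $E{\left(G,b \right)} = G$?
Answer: $-33848$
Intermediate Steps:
$z{\left(x \right)} = -8 + x^{2}$ ($z{\left(x \right)} = -8 + x x = -8 + x^{2}$)
$r{\left(X \right)} = - 2 \sqrt{X}$
$r{\left(\left(-3\right) 0 \left(-5\right) \right)} - z{\left(184 \right)} = - 2 \sqrt{\left(-3\right) 0 \left(-5\right)} - \left(-8 + 184^{2}\right) = - 2 \sqrt{0 \left(-5\right)} - \left(-8 + 33856\right) = - 2 \sqrt{0} - 33848 = \left(-2\right) 0 - 33848 = 0 - 33848 = -33848$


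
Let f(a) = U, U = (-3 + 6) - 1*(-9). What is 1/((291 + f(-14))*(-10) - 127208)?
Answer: -1/130238 ≈ -7.6782e-6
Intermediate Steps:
U = 12 (U = 3 + 9 = 12)
f(a) = 12
1/((291 + f(-14))*(-10) - 127208) = 1/((291 + 12)*(-10) - 127208) = 1/(303*(-10) - 127208) = 1/(-3030 - 127208) = 1/(-130238) = -1/130238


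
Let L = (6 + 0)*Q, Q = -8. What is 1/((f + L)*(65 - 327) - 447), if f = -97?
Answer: 1/37543 ≈ 2.6636e-5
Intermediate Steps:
L = -48 (L = (6 + 0)*(-8) = 6*(-8) = -48)
1/((f + L)*(65 - 327) - 447) = 1/((-97 - 48)*(65 - 327) - 447) = 1/(-145*(-262) - 447) = 1/(37990 - 447) = 1/37543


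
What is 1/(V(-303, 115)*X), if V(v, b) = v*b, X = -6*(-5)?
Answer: -1/1045350 ≈ -9.5662e-7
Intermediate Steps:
X = 30
V(v, b) = b*v
1/(V(-303, 115)*X) = 1/((115*(-303))*30) = 1/(-34845*30) = 1/(-1045350) = -1/1045350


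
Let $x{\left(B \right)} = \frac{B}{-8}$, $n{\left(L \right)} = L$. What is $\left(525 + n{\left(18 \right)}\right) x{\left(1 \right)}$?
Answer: $- \frac{543}{8} \approx -67.875$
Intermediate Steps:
$x{\left(B \right)} = - \frac{B}{8}$ ($x{\left(B \right)} = B \left(- \frac{1}{8}\right) = - \frac{B}{8}$)
$\left(525 + n{\left(18 \right)}\right) x{\left(1 \right)} = \left(525 + 18\right) \left(\left(- \frac{1}{8}\right) 1\right) = 543 \left(- \frac{1}{8}\right) = - \frac{543}{8}$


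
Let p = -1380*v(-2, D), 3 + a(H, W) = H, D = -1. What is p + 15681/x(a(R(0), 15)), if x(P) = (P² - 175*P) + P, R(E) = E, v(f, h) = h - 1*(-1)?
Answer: 5227/177 ≈ 29.531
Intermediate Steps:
v(f, h) = 1 + h (v(f, h) = h + 1 = 1 + h)
a(H, W) = -3 + H
x(P) = P² - 174*P
p = 0 (p = -1380*(1 - 1) = -1380*0 = 0)
p + 15681/x(a(R(0), 15)) = 0 + 15681/(((-3 + 0)*(-174 + (-3 + 0)))) = 0 + 15681/((-3*(-174 - 3))) = 0 + 15681/((-3*(-177))) = 0 + 15681/531 = 0 + 15681*(1/531) = 0 + 5227/177 = 5227/177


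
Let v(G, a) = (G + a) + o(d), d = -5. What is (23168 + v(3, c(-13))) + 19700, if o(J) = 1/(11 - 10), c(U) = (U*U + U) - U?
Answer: 43041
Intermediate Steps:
c(U) = U² (c(U) = (U² + U) - U = (U + U²) - U = U²)
o(J) = 1 (o(J) = 1/1 = 1)
v(G, a) = 1 + G + a (v(G, a) = (G + a) + 1 = 1 + G + a)
(23168 + v(3, c(-13))) + 19700 = (23168 + (1 + 3 + (-13)²)) + 19700 = (23168 + (1 + 3 + 169)) + 19700 = (23168 + 173) + 19700 = 23341 + 19700 = 43041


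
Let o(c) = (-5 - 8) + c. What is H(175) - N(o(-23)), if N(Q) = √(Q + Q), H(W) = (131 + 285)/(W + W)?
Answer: 208/175 - 6*I*√2 ≈ 1.1886 - 8.4853*I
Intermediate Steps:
H(W) = 208/W (H(W) = 416/((2*W)) = 416*(1/(2*W)) = 208/W)
o(c) = -13 + c
N(Q) = √2*√Q (N(Q) = √(2*Q) = √2*√Q)
H(175) - N(o(-23)) = 208/175 - √2*√(-13 - 23) = 208*(1/175) - √2*√(-36) = 208/175 - √2*6*I = 208/175 - 6*I*√2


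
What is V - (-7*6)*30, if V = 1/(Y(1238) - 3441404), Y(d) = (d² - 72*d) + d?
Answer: 2515789079/1996658 ≈ 1260.0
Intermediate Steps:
Y(d) = d² - 71*d
V = -1/1996658 (V = 1/(1238*(-71 + 1238) - 3441404) = 1/(1238*1167 - 3441404) = 1/(1444746 - 3441404) = 1/(-1996658) = -1/1996658 ≈ -5.0084e-7)
V - (-7*6)*30 = -1/1996658 - (-7*6)*30 = -1/1996658 - (-42)*30 = -1/1996658 - 1*(-1260) = -1/1996658 + 1260 = 2515789079/1996658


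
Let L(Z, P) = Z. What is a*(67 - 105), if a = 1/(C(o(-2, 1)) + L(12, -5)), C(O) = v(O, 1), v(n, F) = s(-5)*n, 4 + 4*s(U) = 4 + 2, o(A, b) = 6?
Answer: -38/15 ≈ -2.5333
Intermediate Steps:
s(U) = 1/2 (s(U) = -1 + (4 + 2)/4 = -1 + (1/4)*6 = -1 + 3/2 = 1/2)
v(n, F) = n/2
C(O) = O/2
a = 1/15 (a = 1/((1/2)*6 + 12) = 1/(3 + 12) = 1/15 ≈ 0.066667)
a*(67 - 105) = (67 - 105)/15 = (1/15)*(-38) = -38/15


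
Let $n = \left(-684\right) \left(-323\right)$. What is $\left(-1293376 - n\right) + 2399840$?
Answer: $885532$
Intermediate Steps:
$n = 220932$
$\left(-1293376 - n\right) + 2399840 = \left(-1293376 - 220932\right) + 2399840 = -1514308 + 2399840 = 885532$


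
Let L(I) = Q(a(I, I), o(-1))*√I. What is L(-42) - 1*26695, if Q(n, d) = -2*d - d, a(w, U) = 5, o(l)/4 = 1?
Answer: -26695 - 12*I*√42 ≈ -26695.0 - 77.769*I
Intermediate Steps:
o(l) = 4 (o(l) = 4*1 = 4)
Q(n, d) = -3*d
L(I) = -12*√I (L(I) = (-3*4)*√I = -12*√I)
L(-42) - 1*26695 = -12*I*√42 - 1*26695 = -12*I*√42 - 26695 = -26695 - 12*I*√42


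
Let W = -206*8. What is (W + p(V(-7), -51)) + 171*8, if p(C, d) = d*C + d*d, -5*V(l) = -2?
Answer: 11503/5 ≈ 2300.6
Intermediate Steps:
V(l) = ⅖ (V(l) = -⅕*(-2) = ⅖)
p(C, d) = d² + C*d (p(C, d) = C*d + d² = d² + C*d)
W = -1648
(W + p(V(-7), -51)) + 171*8 = (-1648 - 51*(⅖ - 51)) + 171*8 = (-1648 - 51*(-253/5)) + 1368 = (-1648 + 12903/5) + 1368 = 4663/5 + 1368 = 11503/5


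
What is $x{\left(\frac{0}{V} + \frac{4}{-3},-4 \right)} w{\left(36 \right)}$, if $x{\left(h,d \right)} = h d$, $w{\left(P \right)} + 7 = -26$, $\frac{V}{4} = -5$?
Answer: $-176$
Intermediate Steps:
$V = -20$ ($V = 4 \left(-5\right) = -20$)
$w{\left(P \right)} = -33$ ($w{\left(P \right)} = -7 - 26 = -33$)
$x{\left(h,d \right)} = d h$
$x{\left(\frac{0}{V} + \frac{4}{-3},-4 \right)} w{\left(36 \right)} = - 4 \left(\frac{0}{-20} + \frac{4}{-3}\right) \left(-33\right) = - 4 \left(0 \left(- \frac{1}{20}\right) + 4 \left(- \frac{1}{3}\right)\right) \left(-33\right) = - 4 \left(0 - \frac{4}{3}\right) \left(-33\right) = \left(-4\right) \left(- \frac{4}{3}\right) \left(-33\right) = \frac{16}{3} \left(-33\right) = -176$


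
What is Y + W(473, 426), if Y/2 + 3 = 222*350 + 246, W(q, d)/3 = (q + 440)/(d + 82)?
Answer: 79192827/508 ≈ 1.5589e+5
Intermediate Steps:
W(q, d) = 3*(440 + q)/(82 + d) (W(q, d) = 3*((q + 440)/(d + 82)) = 3*((440 + q)/(82 + d)) = 3*(440 + q)/(82 + d))
Y = 155886 (Y = -6 + 2*(222*350 + 246) = -6 + 2*(77700 + 246) = -6 + 2*77946 = -6 + 155892 = 155886)
Y + W(473, 426) = 155886 + 3*(440 + 473)/(82 + 426) = 155886 + 3*913/508 = 155886 + 3*(1/508)*913 = 155886 + 2739/508 = 79192827/508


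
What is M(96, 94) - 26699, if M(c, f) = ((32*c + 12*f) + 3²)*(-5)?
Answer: -47744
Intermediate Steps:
M(c, f) = -45 - 160*c - 60*f (M(c, f) = ((12*f + 32*c) + 9)*(-5) = (9 + 12*f + 32*c)*(-5) = -45 - 160*c - 60*f)
M(96, 94) - 26699 = (-45 - 160*96 - 60*94) - 26699 = (-45 - 15360 - 5640) - 26699 = -21045 - 26699 = -47744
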